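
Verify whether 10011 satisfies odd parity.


Number of 1s: 3

Yes, parity is correct (3 ones)


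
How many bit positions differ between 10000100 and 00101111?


XOR: 10101011
Count of 1s: 5

5


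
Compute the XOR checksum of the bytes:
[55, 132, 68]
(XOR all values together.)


XOR chain: 55 ^ 132 ^ 68 = 247

247


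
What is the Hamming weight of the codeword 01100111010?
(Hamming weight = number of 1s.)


Counting 1s in 01100111010

6


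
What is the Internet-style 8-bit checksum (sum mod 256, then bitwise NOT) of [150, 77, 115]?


Sum = 342 mod 256 = 86
Complement = 169

169


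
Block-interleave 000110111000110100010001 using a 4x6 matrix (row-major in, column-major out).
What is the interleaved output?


Matrix:
  000110
  111000
  110100
  010001
Read columns: 011001110100101010000001

011001110100101010000001


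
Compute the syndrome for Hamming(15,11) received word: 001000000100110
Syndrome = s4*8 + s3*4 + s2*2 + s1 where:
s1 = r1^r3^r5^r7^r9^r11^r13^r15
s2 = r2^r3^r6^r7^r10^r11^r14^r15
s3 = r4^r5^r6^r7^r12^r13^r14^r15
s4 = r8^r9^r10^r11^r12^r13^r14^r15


s1=0, s2=1, s3=0, s4=1

Syndrome = 10 (error at position 10)


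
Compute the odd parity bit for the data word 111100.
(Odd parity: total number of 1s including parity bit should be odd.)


Number of 1s in data: 4
Parity bit: 1

1


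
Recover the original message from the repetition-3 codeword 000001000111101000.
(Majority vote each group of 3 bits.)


Groups: 000, 001, 000, 111, 101, 000
Majority votes: 000110

000110


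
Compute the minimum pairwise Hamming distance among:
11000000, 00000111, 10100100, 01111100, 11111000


Comparing all pairs, minimum distance: 2
Can detect 1 errors, correct 0 errors

2


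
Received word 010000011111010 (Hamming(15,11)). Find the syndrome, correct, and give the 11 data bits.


Syndrome = 0: no error detected

Data: 00001111010 (no errors)


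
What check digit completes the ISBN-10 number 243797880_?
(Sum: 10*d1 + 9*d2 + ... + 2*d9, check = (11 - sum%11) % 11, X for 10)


Weighted sum: 274
274 mod 11 = 10

Check digit: 1


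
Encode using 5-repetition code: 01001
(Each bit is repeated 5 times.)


Each bit -> 5 copies

0000011111000000000011111


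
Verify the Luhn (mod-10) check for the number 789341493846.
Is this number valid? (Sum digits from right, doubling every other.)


Luhn sum = 79
79 mod 10 = 9

Invalid (Luhn sum mod 10 = 9)


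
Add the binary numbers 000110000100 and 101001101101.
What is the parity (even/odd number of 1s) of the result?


000110000100 = 388
101001101101 = 2669
Sum = 3057 = 101111110001
1s count = 8

even parity (8 ones in 101111110001)


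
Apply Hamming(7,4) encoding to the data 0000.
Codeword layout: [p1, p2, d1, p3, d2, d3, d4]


Parity bits: p1=0, p2=0, p3=0

0000000


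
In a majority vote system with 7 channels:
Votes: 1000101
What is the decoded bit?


Ones: 3 out of 7
Threshold: 4

0 (3/7 voted 1)


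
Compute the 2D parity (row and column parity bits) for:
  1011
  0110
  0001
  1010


Row parities: 1010
Column parities: 0110

Row P: 1010, Col P: 0110, Corner: 0


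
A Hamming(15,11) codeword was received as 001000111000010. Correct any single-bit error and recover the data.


Syndrome = 11: error at position 11

Data: 10011010010 (corrected bit 11)


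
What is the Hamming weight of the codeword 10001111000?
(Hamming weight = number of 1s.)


Counting 1s in 10001111000

5


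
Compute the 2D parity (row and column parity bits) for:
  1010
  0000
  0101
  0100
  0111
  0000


Row parities: 000110
Column parities: 1100

Row P: 000110, Col P: 1100, Corner: 0


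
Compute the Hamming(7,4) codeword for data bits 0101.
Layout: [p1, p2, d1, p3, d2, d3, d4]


Parity bits: p1=0, p2=1, p3=0

0100101


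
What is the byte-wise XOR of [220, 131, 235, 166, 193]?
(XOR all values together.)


XOR chain: 220 ^ 131 ^ 235 ^ 166 ^ 193 = 211

211


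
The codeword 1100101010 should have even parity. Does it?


Number of 1s: 5

No, parity error (5 ones)


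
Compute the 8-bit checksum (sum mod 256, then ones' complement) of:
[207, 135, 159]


Sum = 501 mod 256 = 245
Complement = 10

10


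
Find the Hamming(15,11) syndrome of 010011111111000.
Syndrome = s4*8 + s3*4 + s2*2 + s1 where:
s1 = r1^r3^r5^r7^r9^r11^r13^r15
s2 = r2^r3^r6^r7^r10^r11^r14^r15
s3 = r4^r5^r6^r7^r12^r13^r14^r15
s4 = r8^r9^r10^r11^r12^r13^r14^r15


s1=0, s2=1, s3=0, s4=1

Syndrome = 10 (error at position 10)


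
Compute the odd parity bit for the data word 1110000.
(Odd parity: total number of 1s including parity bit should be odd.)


Number of 1s in data: 3
Parity bit: 0

0


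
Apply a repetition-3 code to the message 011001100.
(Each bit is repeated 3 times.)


Each bit -> 3 copies

000111111000000111111000000


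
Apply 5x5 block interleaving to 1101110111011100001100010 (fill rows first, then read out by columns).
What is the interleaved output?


Matrix:
  11011
  10111
  01110
  00011
  00010
Read columns: 1100010100011001111111010

1100010100011001111111010


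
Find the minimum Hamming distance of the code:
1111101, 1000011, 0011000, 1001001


Comparing all pairs, minimum distance: 2
Can detect 1 errors, correct 0 errors

2


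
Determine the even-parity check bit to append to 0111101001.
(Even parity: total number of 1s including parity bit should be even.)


Number of 1s in data: 6
Parity bit: 0

0


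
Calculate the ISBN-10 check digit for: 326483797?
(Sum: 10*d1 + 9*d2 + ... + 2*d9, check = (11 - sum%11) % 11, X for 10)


Weighted sum: 256
256 mod 11 = 3

Check digit: 8


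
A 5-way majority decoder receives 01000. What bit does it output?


Ones: 1 out of 5
Threshold: 3

0 (1/5 voted 1)


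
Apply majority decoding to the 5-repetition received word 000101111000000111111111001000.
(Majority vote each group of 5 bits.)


Groups: 00010, 11110, 00000, 11111, 11110, 01000
Majority votes: 010110

010110


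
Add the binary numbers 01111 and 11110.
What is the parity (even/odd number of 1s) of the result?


01111 = 15
11110 = 30
Sum = 45 = 101101
1s count = 4

even parity (4 ones in 101101)


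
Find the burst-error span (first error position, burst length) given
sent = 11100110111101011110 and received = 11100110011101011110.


XOR: 00000000100000000000

Burst at position 8, length 1


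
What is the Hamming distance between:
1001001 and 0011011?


XOR: 1010010
Count of 1s: 3

3


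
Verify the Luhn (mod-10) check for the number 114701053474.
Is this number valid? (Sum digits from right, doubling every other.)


Luhn sum = 43
43 mod 10 = 3

Invalid (Luhn sum mod 10 = 3)


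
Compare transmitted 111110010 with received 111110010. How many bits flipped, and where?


XOR: 000000000

0 errors (received matches sent)


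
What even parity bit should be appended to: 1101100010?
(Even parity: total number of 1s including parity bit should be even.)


Number of 1s in data: 5
Parity bit: 1

1


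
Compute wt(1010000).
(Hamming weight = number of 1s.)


Counting 1s in 1010000

2


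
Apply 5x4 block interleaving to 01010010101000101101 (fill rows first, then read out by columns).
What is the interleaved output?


Matrix:
  0101
  0010
  1010
  0010
  1101
Read columns: 00101100010111010001

00101100010111010001


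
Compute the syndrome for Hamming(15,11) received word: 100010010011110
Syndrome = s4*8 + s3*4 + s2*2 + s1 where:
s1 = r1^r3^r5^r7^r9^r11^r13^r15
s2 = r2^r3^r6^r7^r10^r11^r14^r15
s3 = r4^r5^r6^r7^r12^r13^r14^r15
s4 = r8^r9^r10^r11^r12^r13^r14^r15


s1=0, s2=0, s3=0, s4=1

Syndrome = 8 (error at position 8)


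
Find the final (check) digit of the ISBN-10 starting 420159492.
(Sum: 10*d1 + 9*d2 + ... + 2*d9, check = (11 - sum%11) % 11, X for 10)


Weighted sum: 187
187 mod 11 = 0

Check digit: 0


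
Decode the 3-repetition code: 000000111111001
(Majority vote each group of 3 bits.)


Groups: 000, 000, 111, 111, 001
Majority votes: 00110

00110


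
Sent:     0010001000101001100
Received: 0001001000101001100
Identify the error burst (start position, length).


XOR: 0011000000000000000

Burst at position 2, length 2


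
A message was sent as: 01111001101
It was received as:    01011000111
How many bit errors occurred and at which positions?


XOR: 00100001010

3 error(s) at position(s): 2, 7, 9


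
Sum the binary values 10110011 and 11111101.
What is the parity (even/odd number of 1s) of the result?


10110011 = 179
11111101 = 253
Sum = 432 = 110110000
1s count = 4

even parity (4 ones in 110110000)


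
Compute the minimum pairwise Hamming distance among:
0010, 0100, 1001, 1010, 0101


Comparing all pairs, minimum distance: 1
Can detect 0 errors, correct 0 errors

1


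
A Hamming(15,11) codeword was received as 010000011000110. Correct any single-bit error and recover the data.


Syndrome = 0: no error detected

Data: 00001000110 (no errors)


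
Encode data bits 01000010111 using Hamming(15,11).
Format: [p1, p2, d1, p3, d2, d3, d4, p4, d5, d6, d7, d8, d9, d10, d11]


Parity bits: p1=0, p2=1, p3=0, p4=0

010010000010111


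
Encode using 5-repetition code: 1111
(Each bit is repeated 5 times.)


Each bit -> 5 copies

11111111111111111111


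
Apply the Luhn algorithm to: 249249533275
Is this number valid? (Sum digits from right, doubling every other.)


Luhn sum = 58
58 mod 10 = 8

Invalid (Luhn sum mod 10 = 8)


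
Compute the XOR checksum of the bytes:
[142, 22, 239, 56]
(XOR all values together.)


XOR chain: 142 ^ 22 ^ 239 ^ 56 = 79

79


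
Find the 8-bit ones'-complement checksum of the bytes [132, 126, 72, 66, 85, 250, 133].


Sum = 864 mod 256 = 96
Complement = 159

159


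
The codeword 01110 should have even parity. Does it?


Number of 1s: 3

No, parity error (3 ones)


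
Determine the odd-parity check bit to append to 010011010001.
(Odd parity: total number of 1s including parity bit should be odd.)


Number of 1s in data: 5
Parity bit: 0

0


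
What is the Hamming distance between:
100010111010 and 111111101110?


XOR: 011101010100
Count of 1s: 6

6


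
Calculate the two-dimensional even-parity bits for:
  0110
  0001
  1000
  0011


Row parities: 0110
Column parities: 1100

Row P: 0110, Col P: 1100, Corner: 0


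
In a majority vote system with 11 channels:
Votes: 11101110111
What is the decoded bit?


Ones: 9 out of 11
Threshold: 6

1 (9/11 voted 1)


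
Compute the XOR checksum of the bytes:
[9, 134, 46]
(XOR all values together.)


XOR chain: 9 ^ 134 ^ 46 = 161

161


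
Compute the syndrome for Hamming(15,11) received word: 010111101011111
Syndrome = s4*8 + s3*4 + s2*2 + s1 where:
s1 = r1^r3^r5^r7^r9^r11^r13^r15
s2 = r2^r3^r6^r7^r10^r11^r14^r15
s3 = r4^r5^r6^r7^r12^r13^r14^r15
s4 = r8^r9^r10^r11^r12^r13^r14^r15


s1=0, s2=0, s3=0, s4=0

Syndrome = 0 (no error)


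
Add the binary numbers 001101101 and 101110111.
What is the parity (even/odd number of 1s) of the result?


001101101 = 109
101110111 = 375
Sum = 484 = 111100100
1s count = 5

odd parity (5 ones in 111100100)


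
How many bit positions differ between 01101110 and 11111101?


XOR: 10010011
Count of 1s: 4

4


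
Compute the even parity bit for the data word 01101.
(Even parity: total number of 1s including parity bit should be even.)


Number of 1s in data: 3
Parity bit: 1

1


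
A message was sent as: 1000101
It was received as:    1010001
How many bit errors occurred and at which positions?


XOR: 0010100

2 error(s) at position(s): 2, 4


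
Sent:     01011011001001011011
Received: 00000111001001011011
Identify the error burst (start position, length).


XOR: 01011100000000000000

Burst at position 1, length 5


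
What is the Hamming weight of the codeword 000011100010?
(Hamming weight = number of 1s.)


Counting 1s in 000011100010

4


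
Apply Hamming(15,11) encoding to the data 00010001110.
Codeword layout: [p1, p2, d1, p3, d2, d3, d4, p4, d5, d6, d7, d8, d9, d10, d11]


Parity bits: p1=0, p2=0, p3=0, p4=1

000000110001110


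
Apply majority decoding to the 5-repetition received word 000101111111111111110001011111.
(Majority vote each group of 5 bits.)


Groups: 00010, 11111, 11111, 11111, 00010, 11111
Majority votes: 011101

011101


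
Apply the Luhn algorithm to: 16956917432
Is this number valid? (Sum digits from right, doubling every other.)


Luhn sum = 47
47 mod 10 = 7

Invalid (Luhn sum mod 10 = 7)


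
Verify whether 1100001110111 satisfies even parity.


Number of 1s: 8

Yes, parity is correct (8 ones)


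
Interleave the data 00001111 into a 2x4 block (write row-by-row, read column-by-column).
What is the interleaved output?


Matrix:
  0000
  1111
Read columns: 01010101

01010101


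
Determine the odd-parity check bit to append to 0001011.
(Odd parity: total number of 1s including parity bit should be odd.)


Number of 1s in data: 3
Parity bit: 0

0


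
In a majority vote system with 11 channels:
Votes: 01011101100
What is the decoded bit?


Ones: 6 out of 11
Threshold: 6

1 (6/11 voted 1)


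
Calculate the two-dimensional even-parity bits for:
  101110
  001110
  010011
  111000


Row parities: 0111
Column parities: 001011

Row P: 0111, Col P: 001011, Corner: 1


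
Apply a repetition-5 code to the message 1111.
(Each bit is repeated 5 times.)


Each bit -> 5 copies

11111111111111111111


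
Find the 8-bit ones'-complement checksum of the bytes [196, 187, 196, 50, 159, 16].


Sum = 804 mod 256 = 36
Complement = 219

219


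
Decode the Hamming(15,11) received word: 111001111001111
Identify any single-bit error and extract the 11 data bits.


Syndrome = 0: no error detected

Data: 10111001111 (no errors)


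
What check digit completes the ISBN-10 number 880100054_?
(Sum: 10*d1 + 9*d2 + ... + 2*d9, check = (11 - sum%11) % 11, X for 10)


Weighted sum: 182
182 mod 11 = 6

Check digit: 5


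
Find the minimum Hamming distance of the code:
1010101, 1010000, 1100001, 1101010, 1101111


Comparing all pairs, minimum distance: 2
Can detect 1 errors, correct 0 errors

2


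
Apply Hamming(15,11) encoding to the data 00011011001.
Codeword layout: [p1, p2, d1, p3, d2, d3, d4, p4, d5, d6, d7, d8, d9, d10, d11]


Parity bits: p1=0, p2=1, p3=1, p4=0

010100101011001


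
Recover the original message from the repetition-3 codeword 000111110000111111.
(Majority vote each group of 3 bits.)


Groups: 000, 111, 110, 000, 111, 111
Majority votes: 011011

011011


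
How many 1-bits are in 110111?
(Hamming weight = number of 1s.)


Counting 1s in 110111

5


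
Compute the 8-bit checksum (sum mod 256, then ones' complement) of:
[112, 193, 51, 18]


Sum = 374 mod 256 = 118
Complement = 137

137


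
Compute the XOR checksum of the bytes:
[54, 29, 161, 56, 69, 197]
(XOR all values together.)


XOR chain: 54 ^ 29 ^ 161 ^ 56 ^ 69 ^ 197 = 50

50


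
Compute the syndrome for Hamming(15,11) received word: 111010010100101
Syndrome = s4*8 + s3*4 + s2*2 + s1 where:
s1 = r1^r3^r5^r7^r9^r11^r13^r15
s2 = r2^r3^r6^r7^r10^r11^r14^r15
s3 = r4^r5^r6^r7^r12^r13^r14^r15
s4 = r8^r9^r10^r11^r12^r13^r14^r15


s1=1, s2=0, s3=1, s4=0

Syndrome = 5 (error at position 5)


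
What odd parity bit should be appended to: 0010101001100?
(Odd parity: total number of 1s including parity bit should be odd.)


Number of 1s in data: 5
Parity bit: 0

0


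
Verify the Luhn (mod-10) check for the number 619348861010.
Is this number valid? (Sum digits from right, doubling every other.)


Luhn sum = 49
49 mod 10 = 9

Invalid (Luhn sum mod 10 = 9)


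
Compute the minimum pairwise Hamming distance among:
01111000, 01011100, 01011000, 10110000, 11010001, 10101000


Comparing all pairs, minimum distance: 1
Can detect 0 errors, correct 0 errors

1


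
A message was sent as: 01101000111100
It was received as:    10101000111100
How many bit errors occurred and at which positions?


XOR: 11000000000000

2 error(s) at position(s): 0, 1


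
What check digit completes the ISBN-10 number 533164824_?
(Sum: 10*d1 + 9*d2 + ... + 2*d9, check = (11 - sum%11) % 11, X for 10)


Weighted sum: 210
210 mod 11 = 1

Check digit: X


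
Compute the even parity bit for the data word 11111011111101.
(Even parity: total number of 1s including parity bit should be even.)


Number of 1s in data: 12
Parity bit: 0

0


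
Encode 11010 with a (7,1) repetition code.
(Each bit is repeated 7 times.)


Each bit -> 7 copies

11111111111111000000011111110000000


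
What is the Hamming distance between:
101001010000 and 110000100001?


XOR: 011001110001
Count of 1s: 6

6


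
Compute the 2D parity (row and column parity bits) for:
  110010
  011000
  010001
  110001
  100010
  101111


Row parities: 100101
Column parities: 000111

Row P: 100101, Col P: 000111, Corner: 1


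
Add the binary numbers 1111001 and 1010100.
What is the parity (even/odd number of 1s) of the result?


1111001 = 121
1010100 = 84
Sum = 205 = 11001101
1s count = 5

odd parity (5 ones in 11001101)


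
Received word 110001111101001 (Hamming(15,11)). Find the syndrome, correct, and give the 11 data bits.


Syndrome = 10: error at position 10

Data: 00111001001 (corrected bit 10)


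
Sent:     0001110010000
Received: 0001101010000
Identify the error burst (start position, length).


XOR: 0000011000000

Burst at position 5, length 2


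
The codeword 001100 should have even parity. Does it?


Number of 1s: 2

Yes, parity is correct (2 ones)


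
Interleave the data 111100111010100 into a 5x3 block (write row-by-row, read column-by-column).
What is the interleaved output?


Matrix:
  111
  100
  111
  010
  100
Read columns: 111011011010100

111011011010100


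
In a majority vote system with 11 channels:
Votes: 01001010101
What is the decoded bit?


Ones: 5 out of 11
Threshold: 6

0 (5/11 voted 1)


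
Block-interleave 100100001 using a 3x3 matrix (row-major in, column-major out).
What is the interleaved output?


Matrix:
  100
  100
  001
Read columns: 110000001

110000001


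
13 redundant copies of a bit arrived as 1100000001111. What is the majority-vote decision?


Ones: 6 out of 13
Threshold: 7

0 (6/13 voted 1)


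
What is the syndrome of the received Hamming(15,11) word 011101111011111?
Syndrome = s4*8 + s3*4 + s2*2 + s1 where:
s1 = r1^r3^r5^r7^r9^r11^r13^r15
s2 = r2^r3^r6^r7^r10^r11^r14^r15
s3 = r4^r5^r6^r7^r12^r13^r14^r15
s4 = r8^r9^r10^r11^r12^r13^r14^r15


s1=0, s2=1, s3=1, s4=1

Syndrome = 14 (error at position 14)


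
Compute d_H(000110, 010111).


XOR: 010001
Count of 1s: 2

2


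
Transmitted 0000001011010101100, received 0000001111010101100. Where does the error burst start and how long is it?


XOR: 0000000100000000000

Burst at position 7, length 1


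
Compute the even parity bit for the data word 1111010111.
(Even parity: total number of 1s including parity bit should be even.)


Number of 1s in data: 8
Parity bit: 0

0


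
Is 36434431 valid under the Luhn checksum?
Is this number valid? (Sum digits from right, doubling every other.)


Luhn sum = 42
42 mod 10 = 2

Invalid (Luhn sum mod 10 = 2)


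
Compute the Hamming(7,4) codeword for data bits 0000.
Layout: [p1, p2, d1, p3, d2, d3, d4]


Parity bits: p1=0, p2=0, p3=0

0000000


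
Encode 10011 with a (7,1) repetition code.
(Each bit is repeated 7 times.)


Each bit -> 7 copies

11111110000000000000011111111111111


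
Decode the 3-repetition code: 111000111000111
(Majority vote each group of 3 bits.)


Groups: 111, 000, 111, 000, 111
Majority votes: 10101

10101


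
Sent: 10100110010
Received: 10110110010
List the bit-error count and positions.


XOR: 00010000000

1 error(s) at position(s): 3


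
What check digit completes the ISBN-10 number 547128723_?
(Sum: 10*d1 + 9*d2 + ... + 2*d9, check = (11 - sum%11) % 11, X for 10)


Weighted sum: 241
241 mod 11 = 10

Check digit: 1


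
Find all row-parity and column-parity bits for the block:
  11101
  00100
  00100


Row parities: 011
Column parities: 11101

Row P: 011, Col P: 11101, Corner: 0


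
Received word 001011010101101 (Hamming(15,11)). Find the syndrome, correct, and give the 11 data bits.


Syndrome = 12: error at position 12

Data: 11100100101 (corrected bit 12)


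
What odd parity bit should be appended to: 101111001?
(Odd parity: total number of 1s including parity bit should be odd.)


Number of 1s in data: 6
Parity bit: 1

1


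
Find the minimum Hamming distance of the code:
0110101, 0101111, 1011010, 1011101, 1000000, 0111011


Comparing all pairs, minimum distance: 2
Can detect 1 errors, correct 0 errors

2


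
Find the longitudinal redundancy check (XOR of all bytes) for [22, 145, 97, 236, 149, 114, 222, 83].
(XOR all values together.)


XOR chain: 22 ^ 145 ^ 97 ^ 236 ^ 149 ^ 114 ^ 222 ^ 83 = 96

96


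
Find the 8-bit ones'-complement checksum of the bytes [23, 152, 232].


Sum = 407 mod 256 = 151
Complement = 104

104


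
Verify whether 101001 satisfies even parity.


Number of 1s: 3

No, parity error (3 ones)


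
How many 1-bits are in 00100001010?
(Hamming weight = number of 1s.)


Counting 1s in 00100001010

3


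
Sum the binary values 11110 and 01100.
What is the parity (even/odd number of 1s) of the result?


11110 = 30
01100 = 12
Sum = 42 = 101010
1s count = 3

odd parity (3 ones in 101010)


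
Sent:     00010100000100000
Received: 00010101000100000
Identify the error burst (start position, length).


XOR: 00000001000000000

Burst at position 7, length 1


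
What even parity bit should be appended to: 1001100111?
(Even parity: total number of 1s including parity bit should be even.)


Number of 1s in data: 6
Parity bit: 0

0


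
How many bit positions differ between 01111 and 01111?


XOR: 00000
Count of 1s: 0

0


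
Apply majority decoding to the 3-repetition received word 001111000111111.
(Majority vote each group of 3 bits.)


Groups: 001, 111, 000, 111, 111
Majority votes: 01011

01011


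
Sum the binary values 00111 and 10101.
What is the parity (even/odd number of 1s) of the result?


00111 = 7
10101 = 21
Sum = 28 = 11100
1s count = 3

odd parity (3 ones in 11100)


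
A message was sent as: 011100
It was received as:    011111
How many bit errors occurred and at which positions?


XOR: 000011

2 error(s) at position(s): 4, 5


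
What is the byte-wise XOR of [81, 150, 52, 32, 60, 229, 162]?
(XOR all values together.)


XOR chain: 81 ^ 150 ^ 52 ^ 32 ^ 60 ^ 229 ^ 162 = 168

168


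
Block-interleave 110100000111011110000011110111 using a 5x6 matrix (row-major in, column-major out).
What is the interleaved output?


Matrix:
  110100
  000111
  011110
  000011
  110111
Read columns: 100011010100100111010111101011

100011010100100111010111101011


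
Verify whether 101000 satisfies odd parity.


Number of 1s: 2

No, parity error (2 ones)


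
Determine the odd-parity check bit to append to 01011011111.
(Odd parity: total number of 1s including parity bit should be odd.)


Number of 1s in data: 8
Parity bit: 1

1


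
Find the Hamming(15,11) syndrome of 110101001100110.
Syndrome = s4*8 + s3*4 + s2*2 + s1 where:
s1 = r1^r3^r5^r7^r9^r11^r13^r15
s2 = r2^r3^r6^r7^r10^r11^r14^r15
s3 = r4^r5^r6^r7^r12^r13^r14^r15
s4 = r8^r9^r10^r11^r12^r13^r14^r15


s1=1, s2=0, s3=0, s4=0

Syndrome = 1 (error at position 1)


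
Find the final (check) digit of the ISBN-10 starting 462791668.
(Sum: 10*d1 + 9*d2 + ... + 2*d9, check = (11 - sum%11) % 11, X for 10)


Weighted sum: 276
276 mod 11 = 1

Check digit: X


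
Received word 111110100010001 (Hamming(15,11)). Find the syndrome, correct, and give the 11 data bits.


Syndrome = 2: error at position 2

Data: 11010010001 (corrected bit 2)


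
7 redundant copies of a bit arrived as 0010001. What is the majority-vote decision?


Ones: 2 out of 7
Threshold: 4

0 (2/7 voted 1)


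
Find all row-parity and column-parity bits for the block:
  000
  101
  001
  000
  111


Row parities: 00101
Column parities: 011

Row P: 00101, Col P: 011, Corner: 0


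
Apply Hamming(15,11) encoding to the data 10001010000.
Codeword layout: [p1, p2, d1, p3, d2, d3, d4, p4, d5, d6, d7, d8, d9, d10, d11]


Parity bits: p1=1, p2=0, p3=0, p4=0

101000001010000


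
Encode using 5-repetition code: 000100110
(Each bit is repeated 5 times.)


Each bit -> 5 copies

000000000000000111110000000000111111111100000


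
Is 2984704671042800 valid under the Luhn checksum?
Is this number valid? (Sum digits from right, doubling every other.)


Luhn sum = 65
65 mod 10 = 5

Invalid (Luhn sum mod 10 = 5)


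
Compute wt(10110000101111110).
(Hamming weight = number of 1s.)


Counting 1s in 10110000101111110

10


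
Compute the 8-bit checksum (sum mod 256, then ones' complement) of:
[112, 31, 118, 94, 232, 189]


Sum = 776 mod 256 = 8
Complement = 247

247


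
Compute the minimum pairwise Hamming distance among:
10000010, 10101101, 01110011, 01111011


Comparing all pairs, minimum distance: 1
Can detect 0 errors, correct 0 errors

1


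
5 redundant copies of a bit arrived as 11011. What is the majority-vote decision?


Ones: 4 out of 5
Threshold: 3

1 (4/5 voted 1)


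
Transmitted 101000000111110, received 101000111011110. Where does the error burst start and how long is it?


XOR: 000000111100000

Burst at position 6, length 4


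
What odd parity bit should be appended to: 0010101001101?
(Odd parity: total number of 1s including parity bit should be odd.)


Number of 1s in data: 6
Parity bit: 1

1


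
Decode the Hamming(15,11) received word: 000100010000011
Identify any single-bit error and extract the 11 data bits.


Syndrome = 13: error at position 13

Data: 00000000111 (corrected bit 13)


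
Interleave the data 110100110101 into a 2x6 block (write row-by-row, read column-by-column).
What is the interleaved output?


Matrix:
  110100
  110101
Read columns: 111100110001

111100110001


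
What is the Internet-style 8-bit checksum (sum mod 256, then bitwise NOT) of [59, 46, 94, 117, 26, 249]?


Sum = 591 mod 256 = 79
Complement = 176

176


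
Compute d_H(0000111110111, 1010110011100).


XOR: 1010001101011
Count of 1s: 7

7


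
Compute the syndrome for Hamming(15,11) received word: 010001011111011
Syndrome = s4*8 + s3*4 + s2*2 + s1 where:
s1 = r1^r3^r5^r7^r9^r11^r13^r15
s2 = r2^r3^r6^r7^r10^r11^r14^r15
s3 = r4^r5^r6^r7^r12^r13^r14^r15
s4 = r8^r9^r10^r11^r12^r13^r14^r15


s1=1, s2=0, s3=0, s4=1

Syndrome = 9 (error at position 9)


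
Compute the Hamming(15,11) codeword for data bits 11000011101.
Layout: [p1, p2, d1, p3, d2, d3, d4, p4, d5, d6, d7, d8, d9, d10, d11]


Parity bits: p1=1, p2=1, p3=0, p4=0

111010000011101


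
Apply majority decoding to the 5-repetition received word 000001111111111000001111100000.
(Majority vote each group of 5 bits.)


Groups: 00000, 11111, 11111, 00000, 11111, 00000
Majority votes: 011010

011010


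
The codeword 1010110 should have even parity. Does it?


Number of 1s: 4

Yes, parity is correct (4 ones)


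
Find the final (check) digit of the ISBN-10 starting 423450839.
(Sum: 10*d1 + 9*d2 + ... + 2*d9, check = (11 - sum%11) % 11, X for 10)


Weighted sum: 199
199 mod 11 = 1

Check digit: X


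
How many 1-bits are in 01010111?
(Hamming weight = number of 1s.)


Counting 1s in 01010111

5


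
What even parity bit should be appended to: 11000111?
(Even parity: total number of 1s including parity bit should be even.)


Number of 1s in data: 5
Parity bit: 1

1


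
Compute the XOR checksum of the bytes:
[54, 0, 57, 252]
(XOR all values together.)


XOR chain: 54 ^ 0 ^ 57 ^ 252 = 243

243


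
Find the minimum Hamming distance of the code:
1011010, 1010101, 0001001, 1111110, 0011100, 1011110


Comparing all pairs, minimum distance: 1
Can detect 0 errors, correct 0 errors

1


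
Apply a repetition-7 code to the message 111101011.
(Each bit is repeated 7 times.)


Each bit -> 7 copies

111111111111111111111111111100000001111111000000011111111111111


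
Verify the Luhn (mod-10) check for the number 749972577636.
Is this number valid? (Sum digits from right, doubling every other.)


Luhn sum = 65
65 mod 10 = 5

Invalid (Luhn sum mod 10 = 5)


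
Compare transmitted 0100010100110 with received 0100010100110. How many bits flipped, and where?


XOR: 0000000000000

0 errors (received matches sent)


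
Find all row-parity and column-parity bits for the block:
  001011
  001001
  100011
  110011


Row parities: 1010
Column parities: 010010

Row P: 1010, Col P: 010010, Corner: 0


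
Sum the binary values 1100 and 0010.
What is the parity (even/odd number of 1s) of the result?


1100 = 12
0010 = 2
Sum = 14 = 1110
1s count = 3

odd parity (3 ones in 1110)


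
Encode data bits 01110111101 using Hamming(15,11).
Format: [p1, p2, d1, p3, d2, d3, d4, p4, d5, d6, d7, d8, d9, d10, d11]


Parity bits: p1=1, p2=1, p3=0, p4=1

110011110111101


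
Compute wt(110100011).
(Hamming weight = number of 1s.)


Counting 1s in 110100011

5


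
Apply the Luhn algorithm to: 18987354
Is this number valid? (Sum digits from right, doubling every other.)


Luhn sum = 40
40 mod 10 = 0

Valid (Luhn sum mod 10 = 0)


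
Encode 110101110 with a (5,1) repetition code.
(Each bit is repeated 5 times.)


Each bit -> 5 copies

111111111100000111110000011111111111111100000


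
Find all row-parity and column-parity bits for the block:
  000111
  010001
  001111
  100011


Row parities: 1001
Column parities: 111010

Row P: 1001, Col P: 111010, Corner: 0


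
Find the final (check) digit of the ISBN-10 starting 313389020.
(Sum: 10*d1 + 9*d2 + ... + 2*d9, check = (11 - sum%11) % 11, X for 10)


Weighted sum: 183
183 mod 11 = 7

Check digit: 4


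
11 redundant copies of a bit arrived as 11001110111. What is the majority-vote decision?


Ones: 8 out of 11
Threshold: 6

1 (8/11 voted 1)


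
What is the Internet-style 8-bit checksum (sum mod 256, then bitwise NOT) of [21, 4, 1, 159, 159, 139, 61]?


Sum = 544 mod 256 = 32
Complement = 223

223


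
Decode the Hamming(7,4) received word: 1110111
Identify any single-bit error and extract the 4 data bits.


Syndrome = 4: error at position 4

Data: 1111 (corrected bit 4)


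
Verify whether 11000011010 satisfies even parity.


Number of 1s: 5

No, parity error (5 ones)


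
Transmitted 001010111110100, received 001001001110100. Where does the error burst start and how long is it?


XOR: 000011110000000

Burst at position 4, length 4


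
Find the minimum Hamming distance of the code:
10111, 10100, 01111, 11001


Comparing all pairs, minimum distance: 2
Can detect 1 errors, correct 0 errors

2


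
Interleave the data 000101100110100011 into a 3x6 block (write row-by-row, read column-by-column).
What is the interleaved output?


Matrix:
  000101
  100110
  100011
Read columns: 011000000110011101

011000000110011101


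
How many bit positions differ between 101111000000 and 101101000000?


XOR: 000010000000
Count of 1s: 1

1


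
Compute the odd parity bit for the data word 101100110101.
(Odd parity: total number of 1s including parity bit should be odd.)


Number of 1s in data: 7
Parity bit: 0

0


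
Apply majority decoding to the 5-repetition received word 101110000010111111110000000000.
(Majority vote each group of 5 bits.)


Groups: 10111, 00000, 10111, 11111, 00000, 00000
Majority votes: 101100

101100


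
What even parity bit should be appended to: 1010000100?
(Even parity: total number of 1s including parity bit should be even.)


Number of 1s in data: 3
Parity bit: 1

1


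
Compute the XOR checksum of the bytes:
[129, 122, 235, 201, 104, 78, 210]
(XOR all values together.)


XOR chain: 129 ^ 122 ^ 235 ^ 201 ^ 104 ^ 78 ^ 210 = 45

45


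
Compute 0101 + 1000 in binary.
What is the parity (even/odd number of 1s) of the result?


0101 = 5
1000 = 8
Sum = 13 = 1101
1s count = 3

odd parity (3 ones in 1101)


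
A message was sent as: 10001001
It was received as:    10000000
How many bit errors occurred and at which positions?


XOR: 00001001

2 error(s) at position(s): 4, 7


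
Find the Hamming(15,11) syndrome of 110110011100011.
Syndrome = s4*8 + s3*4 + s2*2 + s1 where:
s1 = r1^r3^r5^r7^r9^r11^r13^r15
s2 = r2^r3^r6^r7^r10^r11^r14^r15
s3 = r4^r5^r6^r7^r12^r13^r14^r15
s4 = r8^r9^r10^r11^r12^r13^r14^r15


s1=0, s2=0, s3=0, s4=1

Syndrome = 8 (error at position 8)


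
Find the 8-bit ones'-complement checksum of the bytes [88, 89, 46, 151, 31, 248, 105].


Sum = 758 mod 256 = 246
Complement = 9

9


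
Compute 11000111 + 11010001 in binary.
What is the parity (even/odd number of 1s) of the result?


11000111 = 199
11010001 = 209
Sum = 408 = 110011000
1s count = 4

even parity (4 ones in 110011000)


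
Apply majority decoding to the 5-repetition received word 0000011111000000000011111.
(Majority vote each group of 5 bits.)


Groups: 00000, 11111, 00000, 00000, 11111
Majority votes: 01001

01001


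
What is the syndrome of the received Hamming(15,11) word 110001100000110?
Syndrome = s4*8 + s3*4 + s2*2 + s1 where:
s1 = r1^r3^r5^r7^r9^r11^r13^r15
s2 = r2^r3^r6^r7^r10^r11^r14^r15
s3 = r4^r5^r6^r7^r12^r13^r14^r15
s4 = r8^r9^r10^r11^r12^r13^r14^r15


s1=1, s2=0, s3=0, s4=0

Syndrome = 1 (error at position 1)


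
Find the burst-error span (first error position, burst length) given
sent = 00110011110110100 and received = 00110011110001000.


XOR: 00000000000111100

Burst at position 11, length 4


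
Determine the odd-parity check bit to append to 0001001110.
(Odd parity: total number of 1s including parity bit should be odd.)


Number of 1s in data: 4
Parity bit: 1

1


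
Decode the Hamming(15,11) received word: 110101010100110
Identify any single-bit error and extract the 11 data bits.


Syndrome = 0: no error detected

Data: 00100100110 (no errors)


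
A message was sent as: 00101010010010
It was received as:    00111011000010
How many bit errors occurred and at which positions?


XOR: 00010001010000

3 error(s) at position(s): 3, 7, 9


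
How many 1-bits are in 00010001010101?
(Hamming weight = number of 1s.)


Counting 1s in 00010001010101

5


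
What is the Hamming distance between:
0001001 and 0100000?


XOR: 0101001
Count of 1s: 3

3


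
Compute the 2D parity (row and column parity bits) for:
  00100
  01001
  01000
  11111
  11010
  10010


Row parities: 101110
Column parities: 10010

Row P: 101110, Col P: 10010, Corner: 0


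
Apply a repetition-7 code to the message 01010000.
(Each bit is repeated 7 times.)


Each bit -> 7 copies

00000001111111000000011111110000000000000000000000000000


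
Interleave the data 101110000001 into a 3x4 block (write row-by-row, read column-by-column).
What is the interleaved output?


Matrix:
  1011
  1000
  0001
Read columns: 110000100101

110000100101


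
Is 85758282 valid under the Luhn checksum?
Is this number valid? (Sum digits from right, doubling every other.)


Luhn sum = 40
40 mod 10 = 0

Valid (Luhn sum mod 10 = 0)


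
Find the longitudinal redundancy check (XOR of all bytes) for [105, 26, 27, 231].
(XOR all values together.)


XOR chain: 105 ^ 26 ^ 27 ^ 231 = 143

143


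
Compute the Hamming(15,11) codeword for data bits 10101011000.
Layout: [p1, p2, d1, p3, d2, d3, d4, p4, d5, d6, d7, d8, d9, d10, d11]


Parity bits: p1=1, p2=1, p3=0, p4=1

111001011011000


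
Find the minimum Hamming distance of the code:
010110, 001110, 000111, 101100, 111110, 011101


Comparing all pairs, minimum distance: 2
Can detect 1 errors, correct 0 errors

2


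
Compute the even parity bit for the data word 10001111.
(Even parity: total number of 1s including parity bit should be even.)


Number of 1s in data: 5
Parity bit: 1

1


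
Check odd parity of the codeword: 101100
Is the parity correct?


Number of 1s: 3

Yes, parity is correct (3 ones)


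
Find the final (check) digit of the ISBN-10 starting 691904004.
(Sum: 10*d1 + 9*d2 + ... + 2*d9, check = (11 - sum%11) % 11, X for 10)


Weighted sum: 240
240 mod 11 = 9

Check digit: 2


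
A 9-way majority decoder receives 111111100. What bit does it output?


Ones: 7 out of 9
Threshold: 5

1 (7/9 voted 1)


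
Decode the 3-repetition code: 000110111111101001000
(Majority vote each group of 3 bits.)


Groups: 000, 110, 111, 111, 101, 001, 000
Majority votes: 0111100

0111100


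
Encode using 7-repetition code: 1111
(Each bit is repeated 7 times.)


Each bit -> 7 copies

1111111111111111111111111111


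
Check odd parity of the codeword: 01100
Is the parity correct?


Number of 1s: 2

No, parity error (2 ones)


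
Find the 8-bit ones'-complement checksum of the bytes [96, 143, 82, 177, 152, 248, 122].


Sum = 1020 mod 256 = 252
Complement = 3

3


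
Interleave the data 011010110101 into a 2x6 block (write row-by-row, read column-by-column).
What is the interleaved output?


Matrix:
  011010
  110101
Read columns: 011110011001

011110011001


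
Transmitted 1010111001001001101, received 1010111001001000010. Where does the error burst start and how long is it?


XOR: 0000000000000001111

Burst at position 15, length 4


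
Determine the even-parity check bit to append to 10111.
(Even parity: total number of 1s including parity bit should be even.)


Number of 1s in data: 4
Parity bit: 0

0


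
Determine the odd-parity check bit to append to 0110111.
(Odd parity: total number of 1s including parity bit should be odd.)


Number of 1s in data: 5
Parity bit: 0

0


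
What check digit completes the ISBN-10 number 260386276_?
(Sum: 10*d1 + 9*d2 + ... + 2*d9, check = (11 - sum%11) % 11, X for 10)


Weighted sum: 214
214 mod 11 = 5

Check digit: 6


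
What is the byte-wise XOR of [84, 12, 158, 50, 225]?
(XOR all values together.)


XOR chain: 84 ^ 12 ^ 158 ^ 50 ^ 225 = 21

21


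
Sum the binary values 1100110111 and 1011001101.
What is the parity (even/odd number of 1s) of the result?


1100110111 = 823
1011001101 = 717
Sum = 1540 = 11000000100
1s count = 3

odd parity (3 ones in 11000000100)


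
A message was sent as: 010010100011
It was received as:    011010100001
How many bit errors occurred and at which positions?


XOR: 001000000010

2 error(s) at position(s): 2, 10


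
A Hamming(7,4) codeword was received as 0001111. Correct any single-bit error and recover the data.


Syndrome = 0: no error detected

Data: 0111 (no errors)


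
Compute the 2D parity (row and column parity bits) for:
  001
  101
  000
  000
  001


Row parities: 10001
Column parities: 101

Row P: 10001, Col P: 101, Corner: 0


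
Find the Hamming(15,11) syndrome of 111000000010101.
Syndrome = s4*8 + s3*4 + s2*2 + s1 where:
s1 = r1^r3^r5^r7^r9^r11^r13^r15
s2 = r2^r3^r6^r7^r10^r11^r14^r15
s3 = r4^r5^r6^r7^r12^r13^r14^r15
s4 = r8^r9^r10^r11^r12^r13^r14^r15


s1=1, s2=0, s3=0, s4=1

Syndrome = 9 (error at position 9)


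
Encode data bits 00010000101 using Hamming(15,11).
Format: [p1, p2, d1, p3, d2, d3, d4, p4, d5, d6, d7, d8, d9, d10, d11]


Parity bits: p1=1, p2=0, p3=1, p4=0

100100100000101
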